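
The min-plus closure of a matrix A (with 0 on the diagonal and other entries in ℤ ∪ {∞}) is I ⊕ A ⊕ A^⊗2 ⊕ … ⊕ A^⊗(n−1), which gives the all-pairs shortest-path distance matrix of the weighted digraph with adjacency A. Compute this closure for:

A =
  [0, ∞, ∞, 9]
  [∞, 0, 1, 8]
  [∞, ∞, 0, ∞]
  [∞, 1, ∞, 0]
Closure =
  [0, 10, 11, 9]
  [∞, 0, 1, 8]
  [∞, ∞, 0, ∞]
  [∞, 1, 2, 0]

This is the Floyd-Warshall all-pairs shortest-path computation. For each intermediate vertex k = 0, 1, …, 3, update dist[i][j] ← min(dist[i][j], dist[i][k] + dist[k][j]). The final matrix gives, for each (i, j), the minimum total weight of any directed path from i to j (possibly empty when i = j).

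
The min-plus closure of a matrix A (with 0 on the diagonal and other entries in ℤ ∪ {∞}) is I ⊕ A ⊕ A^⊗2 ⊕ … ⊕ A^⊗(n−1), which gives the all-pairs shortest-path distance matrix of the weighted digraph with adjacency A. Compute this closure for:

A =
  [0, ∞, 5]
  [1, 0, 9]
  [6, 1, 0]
Closure =
  [0, 6, 5]
  [1, 0, 6]
  [2, 1, 0]

This is the Floyd-Warshall all-pairs shortest-path computation. For each intermediate vertex k = 0, 1, …, 2, update dist[i][j] ← min(dist[i][j], dist[i][k] + dist[k][j]). The final matrix gives, for each (i, j), the minimum total weight of any directed path from i to j (possibly empty when i = j).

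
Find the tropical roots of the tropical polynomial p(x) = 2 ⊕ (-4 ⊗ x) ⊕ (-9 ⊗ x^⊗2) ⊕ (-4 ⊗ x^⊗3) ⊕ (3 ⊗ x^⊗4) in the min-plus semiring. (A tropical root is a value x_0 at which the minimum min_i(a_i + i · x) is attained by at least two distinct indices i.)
Roots: {-7, -5, 5, 6}

Each tropical root is a break point of the lower envelope of the lines y = a_i + i · x (there are 5 lines, with slopes 0, 1, ..., 4). Only the lines that attain the minimum somewhere contribute to roots; other lines are dominated. Here the surviving (envelope) indices are i = 4, i = 3, i = 2, i = 1, i = 0.
Intersections between consecutive envelope lines give the roots: for adjacent envelope indices i < j the intersection is x = (a_i − a_j) / (j − i). Reading off the sorted break points: {-7, -5, 5, 6}.
Verification: at each break x_0, at least two indices attain the minimum of min_i(a_i + i · x_0).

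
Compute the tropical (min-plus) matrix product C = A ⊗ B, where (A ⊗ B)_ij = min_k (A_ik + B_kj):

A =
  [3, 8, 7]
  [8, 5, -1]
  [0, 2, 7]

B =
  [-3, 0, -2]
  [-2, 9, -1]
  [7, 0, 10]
A ⊗ B =
  [0, 3, 1]
  [3, -1, 4]
  [-3, 0, -2]

Apply the min-plus product entry-by-entry:
  C[0][0] = min over k of (A[0][0] + B[0][0] = 3 + -3 = 0, A[0][1] + B[1][0] = 8 + -2 = 6, A[0][2] + B[2][0] = 7 + 7 = 14) = 0 (attained at k = 0)
  C[0][1] = min over k of (A[0][0] + B[0][1] = 3 + 0 = 3, A[0][1] + B[1][1] = 8 + 9 = 17, A[0][2] + B[2][1] = 7 + 0 = 7) = 3 (attained at k = 0)
  C[0][2] = min over k of (A[0][0] + B[0][2] = 3 + -2 = 1, A[0][1] + B[1][2] = 8 + -1 = 7, A[0][2] + B[2][2] = 7 + 10 = 17) = 1 (attained at k = 0)
  C[1][0] = min over k of (A[1][0] + B[0][0] = 8 + -3 = 5, A[1][1] + B[1][0] = 5 + -2 = 3, A[1][2] + B[2][0] = -1 + 7 = 6) = 3 (attained at k = 1)
  C[1][1] = min over k of (A[1][0] + B[0][1] = 8 + 0 = 8, A[1][1] + B[1][1] = 5 + 9 = 14, A[1][2] + B[2][1] = -1 + 0 = -1) = -1 (attained at k = 2)
  C[1][2] = min over k of (A[1][0] + B[0][2] = 8 + -2 = 6, A[1][1] + B[1][2] = 5 + -1 = 4, A[1][2] + B[2][2] = -1 + 10 = 9) = 4 (attained at k = 1)
  C[2][0] = min over k of (A[2][0] + B[0][0] = 0 + -3 = -3, A[2][1] + B[1][0] = 2 + -2 = 0, A[2][2] + B[2][0] = 7 + 7 = 14) = -3 (attained at k = 0)
  C[2][1] = min over k of (A[2][0] + B[0][1] = 0 + 0 = 0, A[2][1] + B[1][1] = 2 + 9 = 11, A[2][2] + B[2][1] = 7 + 0 = 7) = 0 (attained at k = 0)
  C[2][2] = min over k of (A[2][0] + B[0][2] = 0 + -2 = -2, A[2][1] + B[1][2] = 2 + -1 = 1, A[2][2] + B[2][2] = 7 + 10 = 17) = -2 (attained at k = 0)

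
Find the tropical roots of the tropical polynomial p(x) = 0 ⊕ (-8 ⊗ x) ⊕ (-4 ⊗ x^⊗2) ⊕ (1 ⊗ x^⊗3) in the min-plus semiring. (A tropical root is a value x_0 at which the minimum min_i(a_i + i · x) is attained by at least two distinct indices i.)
Roots: {-5, -4, 8}

Each tropical root is a break point of the lower envelope of the lines y = a_i + i · x (there are 4 lines, with slopes 0, 1, ..., 3). Only the lines that attain the minimum somewhere contribute to roots; other lines are dominated. Here the surviving (envelope) indices are i = 3, i = 2, i = 1, i = 0.
Intersections between consecutive envelope lines give the roots: for adjacent envelope indices i < j the intersection is x = (a_i − a_j) / (j − i). Reading off the sorted break points: {-5, -4, 8}.
Verification: at each break x_0, at least two indices attain the minimum of min_i(a_i + i · x_0).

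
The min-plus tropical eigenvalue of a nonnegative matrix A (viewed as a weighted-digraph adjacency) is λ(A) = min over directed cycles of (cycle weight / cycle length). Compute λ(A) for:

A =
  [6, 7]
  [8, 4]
λ(A) = 4

Enumerate directed cycles and compute their means (weight / length). Sample:
  cycle 0 → 0: weight = 6, length = 1, mean = 6/1 ≈ 6.000
  cycle 1 → 1: weight = 4, length = 1, mean = 4/1 ≈ 4.000
  cycle 0 → 1 → 0: weight = 15, length = 2, mean = 15/2 ≈ 7.500
  cycle 1 → 0 → 1: weight = 15, length = 2, mean = 15/2 ≈ 7.500
Minimum mean = 4.000, attained e.g. along the cycle 1 → 1 with weight 4 and length 1. So λ(A) = 4/1 = 4.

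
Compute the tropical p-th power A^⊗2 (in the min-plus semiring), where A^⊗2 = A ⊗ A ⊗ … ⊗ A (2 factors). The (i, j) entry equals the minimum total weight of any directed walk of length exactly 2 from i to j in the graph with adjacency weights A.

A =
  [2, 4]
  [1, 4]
A^⊗2 =
  [4, 6]
  [3, 5]

Each entry (A^⊗2)_ij equals the minimum over all length-2 walks i = v_0 → v_1 → … → v_2 = j of Σ_t A[v_t][v_{t+1}]. For example, for (i, j) = (0, 1) we minimise over 2 possible intermediate vertex sequences; the minimum is 6, attained along the walk 0 → 0 → 1.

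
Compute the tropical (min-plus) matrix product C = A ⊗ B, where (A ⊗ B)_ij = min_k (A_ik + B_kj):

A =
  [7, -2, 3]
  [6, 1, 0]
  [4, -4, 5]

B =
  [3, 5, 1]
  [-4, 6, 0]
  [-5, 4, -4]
A ⊗ B =
  [-6, 4, -2]
  [-5, 4, -4]
  [-8, 2, -4]

Apply the min-plus product entry-by-entry:
  C[0][0] = min over k of (A[0][0] + B[0][0] = 7 + 3 = 10, A[0][1] + B[1][0] = -2 + -4 = -6, A[0][2] + B[2][0] = 3 + -5 = -2) = -6 (attained at k = 1)
  C[0][1] = min over k of (A[0][0] + B[0][1] = 7 + 5 = 12, A[0][1] + B[1][1] = -2 + 6 = 4, A[0][2] + B[2][1] = 3 + 4 = 7) = 4 (attained at k = 1)
  C[0][2] = min over k of (A[0][0] + B[0][2] = 7 + 1 = 8, A[0][1] + B[1][2] = -2 + 0 = -2, A[0][2] + B[2][2] = 3 + -4 = -1) = -2 (attained at k = 1)
  C[1][0] = min over k of (A[1][0] + B[0][0] = 6 + 3 = 9, A[1][1] + B[1][0] = 1 + -4 = -3, A[1][2] + B[2][0] = 0 + -5 = -5) = -5 (attained at k = 2)
  C[1][1] = min over k of (A[1][0] + B[0][1] = 6 + 5 = 11, A[1][1] + B[1][1] = 1 + 6 = 7, A[1][2] + B[2][1] = 0 + 4 = 4) = 4 (attained at k = 2)
  C[1][2] = min over k of (A[1][0] + B[0][2] = 6 + 1 = 7, A[1][1] + B[1][2] = 1 + 0 = 1, A[1][2] + B[2][2] = 0 + -4 = -4) = -4 (attained at k = 2)
  C[2][0] = min over k of (A[2][0] + B[0][0] = 4 + 3 = 7, A[2][1] + B[1][0] = -4 + -4 = -8, A[2][2] + B[2][0] = 5 + -5 = 0) = -8 (attained at k = 1)
  C[2][1] = min over k of (A[2][0] + B[0][1] = 4 + 5 = 9, A[2][1] + B[1][1] = -4 + 6 = 2, A[2][2] + B[2][1] = 5 + 4 = 9) = 2 (attained at k = 1)
  C[2][2] = min over k of (A[2][0] + B[0][2] = 4 + 1 = 5, A[2][1] + B[1][2] = -4 + 0 = -4, A[2][2] + B[2][2] = 5 + -4 = 1) = -4 (attained at k = 1)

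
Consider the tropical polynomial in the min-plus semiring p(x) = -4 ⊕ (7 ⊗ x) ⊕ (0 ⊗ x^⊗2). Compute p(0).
p(0) = -4

A tropical monomial a ⊗ x^⊗i evaluates to a + i · x. Evaluating each term at x = 0:
  Term 0 contributes -4 + 0 · 0 = -4
  Term 1 contributes 7 + 1 · 0 = 7
  Term 2 contributes 0 + 2 · 0 = 0
p(0) = ⊕ of these = min[-4, 7, 0] = -4.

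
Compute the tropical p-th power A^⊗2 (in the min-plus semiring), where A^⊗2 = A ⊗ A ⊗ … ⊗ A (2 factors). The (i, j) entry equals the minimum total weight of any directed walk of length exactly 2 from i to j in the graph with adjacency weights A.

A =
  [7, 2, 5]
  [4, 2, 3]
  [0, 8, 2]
A^⊗2 =
  [5, 4, 5]
  [3, 4, 5]
  [2, 2, 4]

Each entry (A^⊗2)_ij equals the minimum over all length-2 walks i = v_0 → v_1 → … → v_2 = j of Σ_t A[v_t][v_{t+1}]. For example, for (i, j) = (0, 2) we minimise over 3 possible intermediate vertex sequences; the minimum is 5, attained along the walk 0 → 1 → 2.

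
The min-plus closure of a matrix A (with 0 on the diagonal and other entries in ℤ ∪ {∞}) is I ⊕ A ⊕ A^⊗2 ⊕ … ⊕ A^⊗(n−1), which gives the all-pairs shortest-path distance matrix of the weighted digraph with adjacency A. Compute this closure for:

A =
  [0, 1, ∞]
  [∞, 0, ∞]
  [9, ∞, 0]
Closure =
  [0, 1, ∞]
  [∞, 0, ∞]
  [9, 10, 0]

This is the Floyd-Warshall all-pairs shortest-path computation. For each intermediate vertex k = 0, 1, …, 2, update dist[i][j] ← min(dist[i][j], dist[i][k] + dist[k][j]). The final matrix gives, for each (i, j), the minimum total weight of any directed path from i to j (possibly empty when i = j).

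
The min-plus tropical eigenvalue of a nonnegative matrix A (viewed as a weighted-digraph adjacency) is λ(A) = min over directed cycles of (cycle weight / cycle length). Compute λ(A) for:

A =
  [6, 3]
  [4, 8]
λ(A) = 7/2

Enumerate directed cycles and compute their means (weight / length). Sample:
  cycle 0 → 0: weight = 6, length = 1, mean = 6/1 ≈ 6.000
  cycle 1 → 1: weight = 8, length = 1, mean = 8/1 ≈ 8.000
  cycle 0 → 1 → 0: weight = 7, length = 2, mean = 7/2 ≈ 3.500
  cycle 1 → 0 → 1: weight = 7, length = 2, mean = 7/2 ≈ 3.500
Minimum mean = 3.500, attained e.g. along the cycle 0 → 1 → 0 with weight 7 and length 2. So λ(A) = 7/2 = 7/2.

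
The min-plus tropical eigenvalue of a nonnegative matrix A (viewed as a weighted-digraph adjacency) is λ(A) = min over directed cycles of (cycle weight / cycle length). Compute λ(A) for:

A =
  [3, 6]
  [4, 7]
λ(A) = 3

Enumerate directed cycles and compute their means (weight / length). Sample:
  cycle 0 → 0: weight = 3, length = 1, mean = 3/1 ≈ 3.000
  cycle 1 → 1: weight = 7, length = 1, mean = 7/1 ≈ 7.000
  cycle 0 → 1 → 0: weight = 10, length = 2, mean = 10/2 ≈ 5.000
  cycle 1 → 0 → 1: weight = 10, length = 2, mean = 10/2 ≈ 5.000
Minimum mean = 3.000, attained e.g. along the cycle 0 → 0 with weight 3 and length 1. So λ(A) = 3/1 = 3.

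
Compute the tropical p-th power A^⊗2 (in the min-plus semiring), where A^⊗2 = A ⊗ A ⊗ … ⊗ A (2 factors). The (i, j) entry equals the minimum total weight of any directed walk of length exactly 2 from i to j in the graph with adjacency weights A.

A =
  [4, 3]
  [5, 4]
A^⊗2 =
  [8, 7]
  [9, 8]

Each entry (A^⊗2)_ij equals the minimum over all length-2 walks i = v_0 → v_1 → … → v_2 = j of Σ_t A[v_t][v_{t+1}]. For example, for (i, j) = (0, 1) we minimise over 2 possible intermediate vertex sequences; the minimum is 7, attained along the walk 0 → 0 → 1.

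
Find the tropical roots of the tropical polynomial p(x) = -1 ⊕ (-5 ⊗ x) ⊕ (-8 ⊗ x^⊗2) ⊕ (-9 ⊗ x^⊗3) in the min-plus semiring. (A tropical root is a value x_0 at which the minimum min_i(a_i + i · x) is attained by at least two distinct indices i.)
Roots: {1, 3, 4}

Each tropical root is a break point of the lower envelope of the lines y = a_i + i · x (there are 4 lines, with slopes 0, 1, ..., 3). Only the lines that attain the minimum somewhere contribute to roots; other lines are dominated. Here the surviving (envelope) indices are i = 3, i = 2, i = 1, i = 0.
Intersections between consecutive envelope lines give the roots: for adjacent envelope indices i < j the intersection is x = (a_i − a_j) / (j − i). Reading off the sorted break points: {1, 3, 4}.
Verification: at each break x_0, at least two indices attain the minimum of min_i(a_i + i · x_0).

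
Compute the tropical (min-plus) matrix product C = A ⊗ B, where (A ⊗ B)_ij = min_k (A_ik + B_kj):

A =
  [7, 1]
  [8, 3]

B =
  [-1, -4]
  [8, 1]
A ⊗ B =
  [6, 2]
  [7, 4]

Apply the min-plus product entry-by-entry:
  C[0][0] = min over k of (A[0][0] + B[0][0] = 7 + -1 = 6, A[0][1] + B[1][0] = 1 + 8 = 9) = 6 (attained at k = 0)
  C[0][1] = min over k of (A[0][0] + B[0][1] = 7 + -4 = 3, A[0][1] + B[1][1] = 1 + 1 = 2) = 2 (attained at k = 1)
  C[1][0] = min over k of (A[1][0] + B[0][0] = 8 + -1 = 7, A[1][1] + B[1][0] = 3 + 8 = 11) = 7 (attained at k = 0)
  C[1][1] = min over k of (A[1][0] + B[0][1] = 8 + -4 = 4, A[1][1] + B[1][1] = 3 + 1 = 4) = 4 (attained at k = 0)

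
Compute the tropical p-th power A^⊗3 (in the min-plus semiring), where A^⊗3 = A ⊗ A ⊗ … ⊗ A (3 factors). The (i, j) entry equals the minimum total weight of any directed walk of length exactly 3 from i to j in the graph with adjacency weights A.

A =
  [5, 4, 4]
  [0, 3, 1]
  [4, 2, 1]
A^⊗3 =
  [6, 7, 6]
  [3, 4, 3]
  [3, 4, 3]

Each entry (A^⊗3)_ij equals the minimum over all length-3 walks i = v_0 → v_1 → … → v_3 = j of Σ_t A[v_t][v_{t+1}]. For example, for (i, j) = (0, 2) we minimise over 9 possible intermediate vertex sequences; the minimum is 6, attained along the walk 0 → 1 → 2 → 2.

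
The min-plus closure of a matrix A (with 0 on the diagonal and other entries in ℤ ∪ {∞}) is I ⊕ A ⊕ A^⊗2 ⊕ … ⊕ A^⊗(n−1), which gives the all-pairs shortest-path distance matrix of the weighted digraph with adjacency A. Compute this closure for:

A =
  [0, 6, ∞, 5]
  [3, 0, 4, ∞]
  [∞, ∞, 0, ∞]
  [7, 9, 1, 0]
Closure =
  [0, 6, 6, 5]
  [3, 0, 4, 8]
  [∞, ∞, 0, ∞]
  [7, 9, 1, 0]

This is the Floyd-Warshall all-pairs shortest-path computation. For each intermediate vertex k = 0, 1, …, 3, update dist[i][j] ← min(dist[i][j], dist[i][k] + dist[k][j]). The final matrix gives, for each (i, j), the minimum total weight of any directed path from i to j (possibly empty when i = j).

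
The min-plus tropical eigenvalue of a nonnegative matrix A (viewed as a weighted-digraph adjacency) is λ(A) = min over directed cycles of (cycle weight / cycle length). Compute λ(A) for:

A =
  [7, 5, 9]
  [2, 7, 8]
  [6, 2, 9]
λ(A) = 7/2

Enumerate directed cycles and compute their means (weight / length). Sample:
  cycle 0 → 0: weight = 7, length = 1, mean = 7/1 ≈ 7.000
  cycle 1 → 1: weight = 7, length = 1, mean = 7/1 ≈ 7.000
  cycle 2 → 2: weight = 9, length = 1, mean = 9/1 ≈ 9.000
  cycle 0 → 1 → 0: weight = 7, length = 2, mean = 7/2 ≈ 3.500
  cycle 0 → 2 → 0: weight = 15, length = 2, mean = 15/2 ≈ 7.500
  cycle 1 → 0 → 1: weight = 7, length = 2, mean = 7/2 ≈ 3.500
Minimum mean = 3.500, attained e.g. along the cycle 0 → 1 → 0 with weight 7 and length 2. So λ(A) = 7/2 = 7/2.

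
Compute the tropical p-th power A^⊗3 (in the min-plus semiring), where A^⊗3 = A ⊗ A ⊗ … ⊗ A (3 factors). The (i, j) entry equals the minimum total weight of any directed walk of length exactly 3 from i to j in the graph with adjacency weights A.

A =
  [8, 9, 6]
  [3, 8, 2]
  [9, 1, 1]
A^⊗3 =
  [10, 8, 8]
  [6, 4, 4]
  [5, 3, 3]

Each entry (A^⊗3)_ij equals the minimum over all length-3 walks i = v_0 → v_1 → … → v_3 = j of Σ_t A[v_t][v_{t+1}]. For example, for (i, j) = (0, 2) we minimise over 9 possible intermediate vertex sequences; the minimum is 8, attained along the walk 0 → 2 → 2 → 2.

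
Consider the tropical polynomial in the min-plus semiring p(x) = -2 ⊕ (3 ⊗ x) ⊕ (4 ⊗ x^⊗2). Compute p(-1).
p(-1) = -2

A tropical monomial a ⊗ x^⊗i evaluates to a + i · x. Evaluating each term at x = -1:
  Term 0 contributes -2 + 0 · -1 = -2
  Term 1 contributes 3 + 1 · -1 = 2
  Term 2 contributes 4 + 2 · -1 = 2
p(-1) = ⊕ of these = min[-2, 2, 2] = -2.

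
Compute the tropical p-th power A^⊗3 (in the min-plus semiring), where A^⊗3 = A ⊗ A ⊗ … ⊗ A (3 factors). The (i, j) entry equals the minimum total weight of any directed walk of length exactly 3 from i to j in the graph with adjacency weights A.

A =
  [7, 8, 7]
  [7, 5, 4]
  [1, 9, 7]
A^⊗3 =
  [13, 16, 15]
  [10, 13, 12]
  [9, 14, 13]

Each entry (A^⊗3)_ij equals the minimum over all length-3 walks i = v_0 → v_1 → … → v_3 = j of Σ_t A[v_t][v_{t+1}]. For example, for (i, j) = (0, 2) we minimise over 9 possible intermediate vertex sequences; the minimum is 15, attained along the walk 0 → 2 → 0 → 2.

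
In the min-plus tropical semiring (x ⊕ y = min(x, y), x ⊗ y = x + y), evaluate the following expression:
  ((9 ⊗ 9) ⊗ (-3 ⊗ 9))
((9 ⊗ 9) ⊗ (-3 ⊗ 9)) = 24

Expand innermost to outermost. Recall ⊕ takes the minimum of its arguments and ⊗ takes their sum. Working out the expression ((9 ⊗ 9) ⊗ (-3 ⊗ 9)) gives 24.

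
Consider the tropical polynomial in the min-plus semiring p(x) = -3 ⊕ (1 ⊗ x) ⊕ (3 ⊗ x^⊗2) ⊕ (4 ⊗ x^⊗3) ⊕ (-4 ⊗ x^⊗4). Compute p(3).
p(3) = -3

A tropical monomial a ⊗ x^⊗i evaluates to a + i · x. Evaluating each term at x = 3:
  Term 0 contributes -3 + 0 · 3 = -3
  Term 1 contributes 1 + 1 · 3 = 4
  Term 2 contributes 3 + 2 · 3 = 9
  Term 3 contributes 4 + 3 · 3 = 13
  Term 4 contributes -4 + 4 · 3 = 8
p(3) = ⊕ of these = min[-3, 4, 9, 13, 8] = -3.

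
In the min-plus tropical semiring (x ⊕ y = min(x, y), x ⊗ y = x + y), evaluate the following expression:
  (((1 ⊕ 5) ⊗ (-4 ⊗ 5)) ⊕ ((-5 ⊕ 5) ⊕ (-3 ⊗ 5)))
(((1 ⊕ 5) ⊗ (-4 ⊗ 5)) ⊕ ((-5 ⊕ 5) ⊕ (-3 ⊗ 5))) = -5

Expand innermost to outermost. Recall ⊕ takes the minimum of its arguments and ⊗ takes their sum. Working out the expression (((1 ⊕ 5) ⊗ (-4 ⊗ 5)) ⊕ ((-5 ⊕ 5) ⊕ (-3 ⊗ 5))) gives -5.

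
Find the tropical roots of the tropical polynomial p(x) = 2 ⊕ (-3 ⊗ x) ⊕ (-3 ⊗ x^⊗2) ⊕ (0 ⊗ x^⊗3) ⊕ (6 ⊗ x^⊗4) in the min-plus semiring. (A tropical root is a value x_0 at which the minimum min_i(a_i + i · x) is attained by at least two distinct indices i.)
Roots: {-6, -3, 0, 5}

Each tropical root is a break point of the lower envelope of the lines y = a_i + i · x (there are 5 lines, with slopes 0, 1, ..., 4). Only the lines that attain the minimum somewhere contribute to roots; other lines are dominated. Here the surviving (envelope) indices are i = 4, i = 3, i = 2, i = 1, i = 0.
Intersections between consecutive envelope lines give the roots: for adjacent envelope indices i < j the intersection is x = (a_i − a_j) / (j − i). Reading off the sorted break points: {-6, -3, 0, 5}.
Verification: at each break x_0, at least two indices attain the minimum of min_i(a_i + i · x_0).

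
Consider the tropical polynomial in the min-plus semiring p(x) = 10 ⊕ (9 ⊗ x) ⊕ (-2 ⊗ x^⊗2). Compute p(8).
p(8) = 10

A tropical monomial a ⊗ x^⊗i evaluates to a + i · x. Evaluating each term at x = 8:
  Term 0 contributes 10 + 0 · 8 = 10
  Term 1 contributes 9 + 1 · 8 = 17
  Term 2 contributes -2 + 2 · 8 = 14
p(8) = ⊕ of these = min[10, 17, 14] = 10.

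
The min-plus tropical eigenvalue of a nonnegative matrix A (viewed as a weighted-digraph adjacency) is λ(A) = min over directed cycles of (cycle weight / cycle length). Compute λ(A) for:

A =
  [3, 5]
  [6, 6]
λ(A) = 3

Enumerate directed cycles and compute their means (weight / length). Sample:
  cycle 0 → 0: weight = 3, length = 1, mean = 3/1 ≈ 3.000
  cycle 1 → 1: weight = 6, length = 1, mean = 6/1 ≈ 6.000
  cycle 0 → 1 → 0: weight = 11, length = 2, mean = 11/2 ≈ 5.500
  cycle 1 → 0 → 1: weight = 11, length = 2, mean = 11/2 ≈ 5.500
Minimum mean = 3.000, attained e.g. along the cycle 0 → 0 with weight 3 and length 1. So λ(A) = 3/1 = 3.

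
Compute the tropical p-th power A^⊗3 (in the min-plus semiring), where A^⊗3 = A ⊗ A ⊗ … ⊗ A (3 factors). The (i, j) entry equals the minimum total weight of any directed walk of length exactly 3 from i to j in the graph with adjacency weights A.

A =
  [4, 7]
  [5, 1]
A^⊗3 =
  [12, 9]
  [7, 3]

Each entry (A^⊗3)_ij equals the minimum over all length-3 walks i = v_0 → v_1 → … → v_3 = j of Σ_t A[v_t][v_{t+1}]. For example, for (i, j) = (0, 1) we minimise over 4 possible intermediate vertex sequences; the minimum is 9, attained along the walk 0 → 1 → 1 → 1.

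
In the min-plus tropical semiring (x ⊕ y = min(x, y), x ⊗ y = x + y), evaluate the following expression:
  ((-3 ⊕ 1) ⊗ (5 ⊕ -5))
((-3 ⊕ 1) ⊗ (5 ⊕ -5)) = -8

Expand innermost to outermost. Recall ⊕ takes the minimum of its arguments and ⊗ takes their sum. Working out the expression ((-3 ⊕ 1) ⊗ (5 ⊕ -5)) gives -8.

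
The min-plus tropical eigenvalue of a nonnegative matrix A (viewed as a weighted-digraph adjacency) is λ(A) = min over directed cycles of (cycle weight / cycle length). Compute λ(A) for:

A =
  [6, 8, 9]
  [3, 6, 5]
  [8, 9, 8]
λ(A) = 11/2

Enumerate directed cycles and compute their means (weight / length). Sample:
  cycle 0 → 0: weight = 6, length = 1, mean = 6/1 ≈ 6.000
  cycle 1 → 1: weight = 6, length = 1, mean = 6/1 ≈ 6.000
  cycle 2 → 2: weight = 8, length = 1, mean = 8/1 ≈ 8.000
  cycle 0 → 1 → 0: weight = 11, length = 2, mean = 11/2 ≈ 5.500
  cycle 0 → 2 → 0: weight = 17, length = 2, mean = 17/2 ≈ 8.500
  cycle 1 → 0 → 1: weight = 11, length = 2, mean = 11/2 ≈ 5.500
Minimum mean = 5.500, attained e.g. along the cycle 0 → 1 → 0 with weight 11 and length 2. So λ(A) = 11/2 = 11/2.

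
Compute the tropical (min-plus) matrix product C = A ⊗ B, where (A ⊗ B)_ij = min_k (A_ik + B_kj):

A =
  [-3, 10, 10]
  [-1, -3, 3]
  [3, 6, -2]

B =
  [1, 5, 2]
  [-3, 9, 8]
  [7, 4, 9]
A ⊗ B =
  [-2, 2, -1]
  [-6, 4, 1]
  [3, 2, 5]

Apply the min-plus product entry-by-entry:
  C[0][0] = min over k of (A[0][0] + B[0][0] = -3 + 1 = -2, A[0][1] + B[1][0] = 10 + -3 = 7, A[0][2] + B[2][0] = 10 + 7 = 17) = -2 (attained at k = 0)
  C[0][1] = min over k of (A[0][0] + B[0][1] = -3 + 5 = 2, A[0][1] + B[1][1] = 10 + 9 = 19, A[0][2] + B[2][1] = 10 + 4 = 14) = 2 (attained at k = 0)
  C[0][2] = min over k of (A[0][0] + B[0][2] = -3 + 2 = -1, A[0][1] + B[1][2] = 10 + 8 = 18, A[0][2] + B[2][2] = 10 + 9 = 19) = -1 (attained at k = 0)
  C[1][0] = min over k of (A[1][0] + B[0][0] = -1 + 1 = 0, A[1][1] + B[1][0] = -3 + -3 = -6, A[1][2] + B[2][0] = 3 + 7 = 10) = -6 (attained at k = 1)
  C[1][1] = min over k of (A[1][0] + B[0][1] = -1 + 5 = 4, A[1][1] + B[1][1] = -3 + 9 = 6, A[1][2] + B[2][1] = 3 + 4 = 7) = 4 (attained at k = 0)
  C[1][2] = min over k of (A[1][0] + B[0][2] = -1 + 2 = 1, A[1][1] + B[1][2] = -3 + 8 = 5, A[1][2] + B[2][2] = 3 + 9 = 12) = 1 (attained at k = 0)
  C[2][0] = min over k of (A[2][0] + B[0][0] = 3 + 1 = 4, A[2][1] + B[1][0] = 6 + -3 = 3, A[2][2] + B[2][0] = -2 + 7 = 5) = 3 (attained at k = 1)
  C[2][1] = min over k of (A[2][0] + B[0][1] = 3 + 5 = 8, A[2][1] + B[1][1] = 6 + 9 = 15, A[2][2] + B[2][1] = -2 + 4 = 2) = 2 (attained at k = 2)
  C[2][2] = min over k of (A[2][0] + B[0][2] = 3 + 2 = 5, A[2][1] + B[1][2] = 6 + 8 = 14, A[2][2] + B[2][2] = -2 + 9 = 7) = 5 (attained at k = 0)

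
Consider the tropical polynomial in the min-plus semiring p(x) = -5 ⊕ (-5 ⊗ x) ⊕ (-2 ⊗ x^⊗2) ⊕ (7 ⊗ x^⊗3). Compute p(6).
p(6) = -5

A tropical monomial a ⊗ x^⊗i evaluates to a + i · x. Evaluating each term at x = 6:
  Term 0 contributes -5 + 0 · 6 = -5
  Term 1 contributes -5 + 1 · 6 = 1
  Term 2 contributes -2 + 2 · 6 = 10
  Term 3 contributes 7 + 3 · 6 = 25
p(6) = ⊕ of these = min[-5, 1, 10, 25] = -5.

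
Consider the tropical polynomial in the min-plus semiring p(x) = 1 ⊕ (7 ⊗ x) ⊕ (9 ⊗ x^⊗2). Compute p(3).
p(3) = 1

A tropical monomial a ⊗ x^⊗i evaluates to a + i · x. Evaluating each term at x = 3:
  Term 0 contributes 1 + 0 · 3 = 1
  Term 1 contributes 7 + 1 · 3 = 10
  Term 2 contributes 9 + 2 · 3 = 15
p(3) = ⊕ of these = min[1, 10, 15] = 1.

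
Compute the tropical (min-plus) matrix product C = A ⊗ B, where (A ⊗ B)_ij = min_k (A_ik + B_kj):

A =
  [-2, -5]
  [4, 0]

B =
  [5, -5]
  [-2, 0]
A ⊗ B =
  [-7, -7]
  [-2, -1]

Apply the min-plus product entry-by-entry:
  C[0][0] = min over k of (A[0][0] + B[0][0] = -2 + 5 = 3, A[0][1] + B[1][0] = -5 + -2 = -7) = -7 (attained at k = 1)
  C[0][1] = min over k of (A[0][0] + B[0][1] = -2 + -5 = -7, A[0][1] + B[1][1] = -5 + 0 = -5) = -7 (attained at k = 0)
  C[1][0] = min over k of (A[1][0] + B[0][0] = 4 + 5 = 9, A[1][1] + B[1][0] = 0 + -2 = -2) = -2 (attained at k = 1)
  C[1][1] = min over k of (A[1][0] + B[0][1] = 4 + -5 = -1, A[1][1] + B[1][1] = 0 + 0 = 0) = -1 (attained at k = 0)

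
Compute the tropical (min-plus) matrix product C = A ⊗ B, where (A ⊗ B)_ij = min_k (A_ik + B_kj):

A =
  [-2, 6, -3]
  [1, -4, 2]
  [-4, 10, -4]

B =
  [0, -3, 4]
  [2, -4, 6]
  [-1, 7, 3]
A ⊗ B =
  [-4, -5, 0]
  [-2, -8, 2]
  [-5, -7, -1]

Apply the min-plus product entry-by-entry:
  C[0][0] = min over k of (A[0][0] + B[0][0] = -2 + 0 = -2, A[0][1] + B[1][0] = 6 + 2 = 8, A[0][2] + B[2][0] = -3 + -1 = -4) = -4 (attained at k = 2)
  C[0][1] = min over k of (A[0][0] + B[0][1] = -2 + -3 = -5, A[0][1] + B[1][1] = 6 + -4 = 2, A[0][2] + B[2][1] = -3 + 7 = 4) = -5 (attained at k = 0)
  C[0][2] = min over k of (A[0][0] + B[0][2] = -2 + 4 = 2, A[0][1] + B[1][2] = 6 + 6 = 12, A[0][2] + B[2][2] = -3 + 3 = 0) = 0 (attained at k = 2)
  C[1][0] = min over k of (A[1][0] + B[0][0] = 1 + 0 = 1, A[1][1] + B[1][0] = -4 + 2 = -2, A[1][2] + B[2][0] = 2 + -1 = 1) = -2 (attained at k = 1)
  C[1][1] = min over k of (A[1][0] + B[0][1] = 1 + -3 = -2, A[1][1] + B[1][1] = -4 + -4 = -8, A[1][2] + B[2][1] = 2 + 7 = 9) = -8 (attained at k = 1)
  C[1][2] = min over k of (A[1][0] + B[0][2] = 1 + 4 = 5, A[1][1] + B[1][2] = -4 + 6 = 2, A[1][2] + B[2][2] = 2 + 3 = 5) = 2 (attained at k = 1)
  C[2][0] = min over k of (A[2][0] + B[0][0] = -4 + 0 = -4, A[2][1] + B[1][0] = 10 + 2 = 12, A[2][2] + B[2][0] = -4 + -1 = -5) = -5 (attained at k = 2)
  C[2][1] = min over k of (A[2][0] + B[0][1] = -4 + -3 = -7, A[2][1] + B[1][1] = 10 + -4 = 6, A[2][2] + B[2][1] = -4 + 7 = 3) = -7 (attained at k = 0)
  C[2][2] = min over k of (A[2][0] + B[0][2] = -4 + 4 = 0, A[2][1] + B[1][2] = 10 + 6 = 16, A[2][2] + B[2][2] = -4 + 3 = -1) = -1 (attained at k = 2)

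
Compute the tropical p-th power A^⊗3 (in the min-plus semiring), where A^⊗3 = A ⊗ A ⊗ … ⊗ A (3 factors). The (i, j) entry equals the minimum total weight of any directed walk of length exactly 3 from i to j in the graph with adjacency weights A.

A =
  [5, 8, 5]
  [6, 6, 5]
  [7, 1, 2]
A^⊗3 =
  [12, 8, 9]
  [12, 8, 9]
  [9, 5, 6]

Each entry (A^⊗3)_ij equals the minimum over all length-3 walks i = v_0 → v_1 → … → v_3 = j of Σ_t A[v_t][v_{t+1}]. For example, for (i, j) = (0, 2) we minimise over 9 possible intermediate vertex sequences; the minimum is 9, attained along the walk 0 → 2 → 2 → 2.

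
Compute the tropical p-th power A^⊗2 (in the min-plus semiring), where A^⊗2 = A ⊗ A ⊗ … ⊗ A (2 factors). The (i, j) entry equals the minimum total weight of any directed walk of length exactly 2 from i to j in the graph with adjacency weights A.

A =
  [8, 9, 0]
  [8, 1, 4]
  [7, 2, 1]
A^⊗2 =
  [7, 2, 1]
  [9, 2, 5]
  [8, 3, 2]

Each entry (A^⊗2)_ij equals the minimum over all length-2 walks i = v_0 → v_1 → … → v_2 = j of Σ_t A[v_t][v_{t+1}]. For example, for (i, j) = (0, 2) we minimise over 3 possible intermediate vertex sequences; the minimum is 1, attained along the walk 0 → 2 → 2.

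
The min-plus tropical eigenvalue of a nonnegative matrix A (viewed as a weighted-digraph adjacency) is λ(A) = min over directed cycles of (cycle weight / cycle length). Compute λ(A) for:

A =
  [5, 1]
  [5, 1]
λ(A) = 1

Enumerate directed cycles and compute their means (weight / length). Sample:
  cycle 0 → 0: weight = 5, length = 1, mean = 5/1 ≈ 5.000
  cycle 1 → 1: weight = 1, length = 1, mean = 1/1 ≈ 1.000
  cycle 0 → 1 → 0: weight = 6, length = 2, mean = 6/2 ≈ 3.000
  cycle 1 → 0 → 1: weight = 6, length = 2, mean = 6/2 ≈ 3.000
Minimum mean = 1.000, attained e.g. along the cycle 1 → 1 with weight 1 and length 1. So λ(A) = 1/1 = 1.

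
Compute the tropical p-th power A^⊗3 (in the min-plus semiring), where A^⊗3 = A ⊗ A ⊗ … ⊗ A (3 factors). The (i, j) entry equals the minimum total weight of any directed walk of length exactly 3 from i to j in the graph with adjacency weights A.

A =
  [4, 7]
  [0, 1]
A^⊗3 =
  [8, 9]
  [2, 3]

Each entry (A^⊗3)_ij equals the minimum over all length-3 walks i = v_0 → v_1 → … → v_3 = j of Σ_t A[v_t][v_{t+1}]. For example, for (i, j) = (0, 1) we minimise over 4 possible intermediate vertex sequences; the minimum is 9, attained along the walk 0 → 1 → 1 → 1.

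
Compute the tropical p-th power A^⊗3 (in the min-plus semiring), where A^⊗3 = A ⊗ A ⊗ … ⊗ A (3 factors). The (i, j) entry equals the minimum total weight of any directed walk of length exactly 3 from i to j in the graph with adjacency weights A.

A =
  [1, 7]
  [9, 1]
A^⊗3 =
  [3, 9]
  [11, 3]

Each entry (A^⊗3)_ij equals the minimum over all length-3 walks i = v_0 → v_1 → … → v_3 = j of Σ_t A[v_t][v_{t+1}]. For example, for (i, j) = (0, 1) we minimise over 4 possible intermediate vertex sequences; the minimum is 9, attained along the walk 0 → 0 → 0 → 1.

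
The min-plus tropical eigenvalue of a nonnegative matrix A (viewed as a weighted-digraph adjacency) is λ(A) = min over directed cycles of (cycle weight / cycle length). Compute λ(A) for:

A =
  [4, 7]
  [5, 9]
λ(A) = 4

Enumerate directed cycles and compute their means (weight / length). Sample:
  cycle 0 → 0: weight = 4, length = 1, mean = 4/1 ≈ 4.000
  cycle 1 → 1: weight = 9, length = 1, mean = 9/1 ≈ 9.000
  cycle 0 → 1 → 0: weight = 12, length = 2, mean = 12/2 ≈ 6.000
  cycle 1 → 0 → 1: weight = 12, length = 2, mean = 12/2 ≈ 6.000
Minimum mean = 4.000, attained e.g. along the cycle 0 → 0 with weight 4 and length 1. So λ(A) = 4/1 = 4.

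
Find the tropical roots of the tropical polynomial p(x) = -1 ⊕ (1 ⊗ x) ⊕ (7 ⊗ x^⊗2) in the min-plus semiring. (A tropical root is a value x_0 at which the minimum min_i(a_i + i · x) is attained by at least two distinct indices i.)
Roots: {-6, -2}

Each tropical root is a break point of the lower envelope of the lines y = a_i + i · x (there are 3 lines, with slopes 0, 1, ..., 2). Only the lines that attain the minimum somewhere contribute to roots; other lines are dominated. Here the surviving (envelope) indices are i = 2, i = 1, i = 0.
Intersections between consecutive envelope lines give the roots: for adjacent envelope indices i < j the intersection is x = (a_i − a_j) / (j − i). Reading off the sorted break points: {-6, -2}.
Verification: at each break x_0, at least two indices attain the minimum of min_i(a_i + i · x_0).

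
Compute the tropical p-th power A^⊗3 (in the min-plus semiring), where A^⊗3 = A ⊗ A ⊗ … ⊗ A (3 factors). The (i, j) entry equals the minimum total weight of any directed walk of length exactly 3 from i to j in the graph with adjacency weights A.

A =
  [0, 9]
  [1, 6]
A^⊗3 =
  [0, 9]
  [1, 10]

Each entry (A^⊗3)_ij equals the minimum over all length-3 walks i = v_0 → v_1 → … → v_3 = j of Σ_t A[v_t][v_{t+1}]. For example, for (i, j) = (0, 1) we minimise over 4 possible intermediate vertex sequences; the minimum is 9, attained along the walk 0 → 0 → 0 → 1.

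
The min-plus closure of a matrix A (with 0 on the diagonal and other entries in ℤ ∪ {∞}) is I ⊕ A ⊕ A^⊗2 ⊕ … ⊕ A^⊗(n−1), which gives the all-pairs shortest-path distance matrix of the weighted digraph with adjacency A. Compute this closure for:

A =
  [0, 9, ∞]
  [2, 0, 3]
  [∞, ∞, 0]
Closure =
  [0, 9, 12]
  [2, 0, 3]
  [∞, ∞, 0]

This is the Floyd-Warshall all-pairs shortest-path computation. For each intermediate vertex k = 0, 1, …, 2, update dist[i][j] ← min(dist[i][j], dist[i][k] + dist[k][j]). The final matrix gives, for each (i, j), the minimum total weight of any directed path from i to j (possibly empty when i = j).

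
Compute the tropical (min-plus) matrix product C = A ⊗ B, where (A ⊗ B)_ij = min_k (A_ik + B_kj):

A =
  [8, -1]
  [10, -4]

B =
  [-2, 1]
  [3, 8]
A ⊗ B =
  [2, 7]
  [-1, 4]

Apply the min-plus product entry-by-entry:
  C[0][0] = min over k of (A[0][0] + B[0][0] = 8 + -2 = 6, A[0][1] + B[1][0] = -1 + 3 = 2) = 2 (attained at k = 1)
  C[0][1] = min over k of (A[0][0] + B[0][1] = 8 + 1 = 9, A[0][1] + B[1][1] = -1 + 8 = 7) = 7 (attained at k = 1)
  C[1][0] = min over k of (A[1][0] + B[0][0] = 10 + -2 = 8, A[1][1] + B[1][0] = -4 + 3 = -1) = -1 (attained at k = 1)
  C[1][1] = min over k of (A[1][0] + B[0][1] = 10 + 1 = 11, A[1][1] + B[1][1] = -4 + 8 = 4) = 4 (attained at k = 1)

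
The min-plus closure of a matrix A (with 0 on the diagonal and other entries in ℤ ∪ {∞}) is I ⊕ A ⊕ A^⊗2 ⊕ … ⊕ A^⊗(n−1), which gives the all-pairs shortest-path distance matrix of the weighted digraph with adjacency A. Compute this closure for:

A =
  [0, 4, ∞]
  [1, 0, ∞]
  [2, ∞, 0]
Closure =
  [0, 4, ∞]
  [1, 0, ∞]
  [2, 6, 0]

This is the Floyd-Warshall all-pairs shortest-path computation. For each intermediate vertex k = 0, 1, …, 2, update dist[i][j] ← min(dist[i][j], dist[i][k] + dist[k][j]). The final matrix gives, for each (i, j), the minimum total weight of any directed path from i to j (possibly empty when i = j).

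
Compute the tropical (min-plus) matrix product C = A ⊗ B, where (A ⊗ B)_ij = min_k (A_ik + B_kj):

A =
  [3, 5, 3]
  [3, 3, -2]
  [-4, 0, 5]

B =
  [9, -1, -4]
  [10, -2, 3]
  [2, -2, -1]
A ⊗ B =
  [5, 1, -1]
  [0, -4, -3]
  [5, -5, -8]

Apply the min-plus product entry-by-entry:
  C[0][0] = min over k of (A[0][0] + B[0][0] = 3 + 9 = 12, A[0][1] + B[1][0] = 5 + 10 = 15, A[0][2] + B[2][0] = 3 + 2 = 5) = 5 (attained at k = 2)
  C[0][1] = min over k of (A[0][0] + B[0][1] = 3 + -1 = 2, A[0][1] + B[1][1] = 5 + -2 = 3, A[0][2] + B[2][1] = 3 + -2 = 1) = 1 (attained at k = 2)
  C[0][2] = min over k of (A[0][0] + B[0][2] = 3 + -4 = -1, A[0][1] + B[1][2] = 5 + 3 = 8, A[0][2] + B[2][2] = 3 + -1 = 2) = -1 (attained at k = 0)
  C[1][0] = min over k of (A[1][0] + B[0][0] = 3 + 9 = 12, A[1][1] + B[1][0] = 3 + 10 = 13, A[1][2] + B[2][0] = -2 + 2 = 0) = 0 (attained at k = 2)
  C[1][1] = min over k of (A[1][0] + B[0][1] = 3 + -1 = 2, A[1][1] + B[1][1] = 3 + -2 = 1, A[1][2] + B[2][1] = -2 + -2 = -4) = -4 (attained at k = 2)
  C[1][2] = min over k of (A[1][0] + B[0][2] = 3 + -4 = -1, A[1][1] + B[1][2] = 3 + 3 = 6, A[1][2] + B[2][2] = -2 + -1 = -3) = -3 (attained at k = 2)
  C[2][0] = min over k of (A[2][0] + B[0][0] = -4 + 9 = 5, A[2][1] + B[1][0] = 0 + 10 = 10, A[2][2] + B[2][0] = 5 + 2 = 7) = 5 (attained at k = 0)
  C[2][1] = min over k of (A[2][0] + B[0][1] = -4 + -1 = -5, A[2][1] + B[1][1] = 0 + -2 = -2, A[2][2] + B[2][1] = 5 + -2 = 3) = -5 (attained at k = 0)
  C[2][2] = min over k of (A[2][0] + B[0][2] = -4 + -4 = -8, A[2][1] + B[1][2] = 0 + 3 = 3, A[2][2] + B[2][2] = 5 + -1 = 4) = -8 (attained at k = 0)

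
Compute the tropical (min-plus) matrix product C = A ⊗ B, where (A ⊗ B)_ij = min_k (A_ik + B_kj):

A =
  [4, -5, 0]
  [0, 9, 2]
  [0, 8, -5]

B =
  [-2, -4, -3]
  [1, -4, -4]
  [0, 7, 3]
A ⊗ B =
  [-4, -9, -9]
  [-2, -4, -3]
  [-5, -4, -3]

Apply the min-plus product entry-by-entry:
  C[0][0] = min over k of (A[0][0] + B[0][0] = 4 + -2 = 2, A[0][1] + B[1][0] = -5 + 1 = -4, A[0][2] + B[2][0] = 0 + 0 = 0) = -4 (attained at k = 1)
  C[0][1] = min over k of (A[0][0] + B[0][1] = 4 + -4 = 0, A[0][1] + B[1][1] = -5 + -4 = -9, A[0][2] + B[2][1] = 0 + 7 = 7) = -9 (attained at k = 1)
  C[0][2] = min over k of (A[0][0] + B[0][2] = 4 + -3 = 1, A[0][1] + B[1][2] = -5 + -4 = -9, A[0][2] + B[2][2] = 0 + 3 = 3) = -9 (attained at k = 1)
  C[1][0] = min over k of (A[1][0] + B[0][0] = 0 + -2 = -2, A[1][1] + B[1][0] = 9 + 1 = 10, A[1][2] + B[2][0] = 2 + 0 = 2) = -2 (attained at k = 0)
  C[1][1] = min over k of (A[1][0] + B[0][1] = 0 + -4 = -4, A[1][1] + B[1][1] = 9 + -4 = 5, A[1][2] + B[2][1] = 2 + 7 = 9) = -4 (attained at k = 0)
  C[1][2] = min over k of (A[1][0] + B[0][2] = 0 + -3 = -3, A[1][1] + B[1][2] = 9 + -4 = 5, A[1][2] + B[2][2] = 2 + 3 = 5) = -3 (attained at k = 0)
  C[2][0] = min over k of (A[2][0] + B[0][0] = 0 + -2 = -2, A[2][1] + B[1][0] = 8 + 1 = 9, A[2][2] + B[2][0] = -5 + 0 = -5) = -5 (attained at k = 2)
  C[2][1] = min over k of (A[2][0] + B[0][1] = 0 + -4 = -4, A[2][1] + B[1][1] = 8 + -4 = 4, A[2][2] + B[2][1] = -5 + 7 = 2) = -4 (attained at k = 0)
  C[2][2] = min over k of (A[2][0] + B[0][2] = 0 + -3 = -3, A[2][1] + B[1][2] = 8 + -4 = 4, A[2][2] + B[2][2] = -5 + 3 = -2) = -3 (attained at k = 0)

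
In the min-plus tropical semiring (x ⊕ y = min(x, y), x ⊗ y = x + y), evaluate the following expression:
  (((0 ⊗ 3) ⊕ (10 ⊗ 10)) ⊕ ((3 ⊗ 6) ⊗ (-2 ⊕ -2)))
(((0 ⊗ 3) ⊕ (10 ⊗ 10)) ⊕ ((3 ⊗ 6) ⊗ (-2 ⊕ -2))) = 3

Expand innermost to outermost. Recall ⊕ takes the minimum of its arguments and ⊗ takes their sum. Working out the expression (((0 ⊗ 3) ⊕ (10 ⊗ 10)) ⊕ ((3 ⊗ 6) ⊗ (-2 ⊕ -2))) gives 3.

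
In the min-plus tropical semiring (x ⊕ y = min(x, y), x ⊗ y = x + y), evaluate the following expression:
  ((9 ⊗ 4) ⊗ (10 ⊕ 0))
((9 ⊗ 4) ⊗ (10 ⊕ 0)) = 13

Expand innermost to outermost. Recall ⊕ takes the minimum of its arguments and ⊗ takes their sum. Working out the expression ((9 ⊗ 4) ⊗ (10 ⊕ 0)) gives 13.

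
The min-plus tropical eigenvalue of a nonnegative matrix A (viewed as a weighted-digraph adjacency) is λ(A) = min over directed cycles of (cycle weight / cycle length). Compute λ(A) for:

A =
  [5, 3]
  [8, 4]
λ(A) = 4

Enumerate directed cycles and compute their means (weight / length). Sample:
  cycle 0 → 0: weight = 5, length = 1, mean = 5/1 ≈ 5.000
  cycle 1 → 1: weight = 4, length = 1, mean = 4/1 ≈ 4.000
  cycle 0 → 1 → 0: weight = 11, length = 2, mean = 11/2 ≈ 5.500
  cycle 1 → 0 → 1: weight = 11, length = 2, mean = 11/2 ≈ 5.500
Minimum mean = 4.000, attained e.g. along the cycle 1 → 1 with weight 4 and length 1. So λ(A) = 4/1 = 4.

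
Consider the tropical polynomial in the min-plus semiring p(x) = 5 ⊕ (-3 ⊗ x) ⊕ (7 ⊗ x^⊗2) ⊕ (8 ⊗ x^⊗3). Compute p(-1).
p(-1) = -4

A tropical monomial a ⊗ x^⊗i evaluates to a + i · x. Evaluating each term at x = -1:
  Term 0 contributes 5 + 0 · -1 = 5
  Term 1 contributes -3 + 1 · -1 = -4
  Term 2 contributes 7 + 2 · -1 = 5
  Term 3 contributes 8 + 3 · -1 = 5
p(-1) = ⊕ of these = min[5, -4, 5, 5] = -4.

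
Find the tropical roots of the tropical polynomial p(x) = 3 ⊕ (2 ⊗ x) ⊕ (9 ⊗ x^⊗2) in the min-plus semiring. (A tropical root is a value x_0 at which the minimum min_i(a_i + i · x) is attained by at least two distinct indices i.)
Roots: {-7, 1}

Each tropical root is a break point of the lower envelope of the lines y = a_i + i · x (there are 3 lines, with slopes 0, 1, ..., 2). Only the lines that attain the minimum somewhere contribute to roots; other lines are dominated. Here the surviving (envelope) indices are i = 2, i = 1, i = 0.
Intersections between consecutive envelope lines give the roots: for adjacent envelope indices i < j the intersection is x = (a_i − a_j) / (j − i). Reading off the sorted break points: {-7, 1}.
Verification: at each break x_0, at least two indices attain the minimum of min_i(a_i + i · x_0).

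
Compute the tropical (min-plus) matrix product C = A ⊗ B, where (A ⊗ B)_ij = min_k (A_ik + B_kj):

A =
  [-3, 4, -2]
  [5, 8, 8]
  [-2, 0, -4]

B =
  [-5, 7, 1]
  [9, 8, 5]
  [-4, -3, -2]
A ⊗ B =
  [-8, -5, -4]
  [0, 5, 6]
  [-8, -7, -6]

Apply the min-plus product entry-by-entry:
  C[0][0] = min over k of (A[0][0] + B[0][0] = -3 + -5 = -8, A[0][1] + B[1][0] = 4 + 9 = 13, A[0][2] + B[2][0] = -2 + -4 = -6) = -8 (attained at k = 0)
  C[0][1] = min over k of (A[0][0] + B[0][1] = -3 + 7 = 4, A[0][1] + B[1][1] = 4 + 8 = 12, A[0][2] + B[2][1] = -2 + -3 = -5) = -5 (attained at k = 2)
  C[0][2] = min over k of (A[0][0] + B[0][2] = -3 + 1 = -2, A[0][1] + B[1][2] = 4 + 5 = 9, A[0][2] + B[2][2] = -2 + -2 = -4) = -4 (attained at k = 2)
  C[1][0] = min over k of (A[1][0] + B[0][0] = 5 + -5 = 0, A[1][1] + B[1][0] = 8 + 9 = 17, A[1][2] + B[2][0] = 8 + -4 = 4) = 0 (attained at k = 0)
  C[1][1] = min over k of (A[1][0] + B[0][1] = 5 + 7 = 12, A[1][1] + B[1][1] = 8 + 8 = 16, A[1][2] + B[2][1] = 8 + -3 = 5) = 5 (attained at k = 2)
  C[1][2] = min over k of (A[1][0] + B[0][2] = 5 + 1 = 6, A[1][1] + B[1][2] = 8 + 5 = 13, A[1][2] + B[2][2] = 8 + -2 = 6) = 6 (attained at k = 0)
  C[2][0] = min over k of (A[2][0] + B[0][0] = -2 + -5 = -7, A[2][1] + B[1][0] = 0 + 9 = 9, A[2][2] + B[2][0] = -4 + -4 = -8) = -8 (attained at k = 2)
  C[2][1] = min over k of (A[2][0] + B[0][1] = -2 + 7 = 5, A[2][1] + B[1][1] = 0 + 8 = 8, A[2][2] + B[2][1] = -4 + -3 = -7) = -7 (attained at k = 2)
  C[2][2] = min over k of (A[2][0] + B[0][2] = -2 + 1 = -1, A[2][1] + B[1][2] = 0 + 5 = 5, A[2][2] + B[2][2] = -4 + -2 = -6) = -6 (attained at k = 2)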